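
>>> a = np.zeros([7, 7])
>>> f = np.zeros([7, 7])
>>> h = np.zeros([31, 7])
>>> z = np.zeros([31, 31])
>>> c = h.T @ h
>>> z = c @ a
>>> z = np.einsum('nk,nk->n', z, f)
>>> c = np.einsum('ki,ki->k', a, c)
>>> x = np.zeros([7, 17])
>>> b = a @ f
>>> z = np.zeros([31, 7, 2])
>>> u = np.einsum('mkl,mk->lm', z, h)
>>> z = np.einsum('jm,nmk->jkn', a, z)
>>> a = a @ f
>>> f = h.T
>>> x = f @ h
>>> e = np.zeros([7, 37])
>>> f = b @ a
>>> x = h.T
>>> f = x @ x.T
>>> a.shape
(7, 7)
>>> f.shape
(7, 7)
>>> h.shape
(31, 7)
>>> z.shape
(7, 2, 31)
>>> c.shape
(7,)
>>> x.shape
(7, 31)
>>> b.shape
(7, 7)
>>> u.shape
(2, 31)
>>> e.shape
(7, 37)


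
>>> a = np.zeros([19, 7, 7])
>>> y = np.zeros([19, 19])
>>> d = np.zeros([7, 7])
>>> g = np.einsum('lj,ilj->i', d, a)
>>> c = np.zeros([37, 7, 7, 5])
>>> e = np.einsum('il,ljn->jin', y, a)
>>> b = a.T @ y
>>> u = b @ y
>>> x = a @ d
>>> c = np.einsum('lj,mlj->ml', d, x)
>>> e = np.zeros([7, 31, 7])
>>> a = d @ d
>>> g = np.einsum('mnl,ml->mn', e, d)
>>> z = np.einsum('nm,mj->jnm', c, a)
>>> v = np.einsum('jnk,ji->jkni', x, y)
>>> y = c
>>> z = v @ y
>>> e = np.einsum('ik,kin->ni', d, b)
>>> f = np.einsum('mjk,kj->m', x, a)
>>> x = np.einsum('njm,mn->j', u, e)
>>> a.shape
(7, 7)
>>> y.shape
(19, 7)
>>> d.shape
(7, 7)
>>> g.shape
(7, 31)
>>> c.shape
(19, 7)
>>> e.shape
(19, 7)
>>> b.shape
(7, 7, 19)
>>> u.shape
(7, 7, 19)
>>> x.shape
(7,)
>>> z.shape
(19, 7, 7, 7)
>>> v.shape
(19, 7, 7, 19)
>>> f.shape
(19,)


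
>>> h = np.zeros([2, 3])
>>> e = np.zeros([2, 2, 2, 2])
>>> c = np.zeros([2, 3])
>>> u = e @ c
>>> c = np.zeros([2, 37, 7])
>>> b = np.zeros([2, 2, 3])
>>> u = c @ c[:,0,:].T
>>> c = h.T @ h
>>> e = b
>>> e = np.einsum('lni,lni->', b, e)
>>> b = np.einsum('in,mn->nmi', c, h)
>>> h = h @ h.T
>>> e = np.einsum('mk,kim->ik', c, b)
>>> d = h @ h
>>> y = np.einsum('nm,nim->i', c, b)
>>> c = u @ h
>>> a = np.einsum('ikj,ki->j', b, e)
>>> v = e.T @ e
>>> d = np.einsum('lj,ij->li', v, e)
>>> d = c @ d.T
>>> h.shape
(2, 2)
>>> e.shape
(2, 3)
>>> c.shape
(2, 37, 2)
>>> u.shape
(2, 37, 2)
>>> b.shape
(3, 2, 3)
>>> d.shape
(2, 37, 3)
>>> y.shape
(2,)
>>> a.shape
(3,)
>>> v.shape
(3, 3)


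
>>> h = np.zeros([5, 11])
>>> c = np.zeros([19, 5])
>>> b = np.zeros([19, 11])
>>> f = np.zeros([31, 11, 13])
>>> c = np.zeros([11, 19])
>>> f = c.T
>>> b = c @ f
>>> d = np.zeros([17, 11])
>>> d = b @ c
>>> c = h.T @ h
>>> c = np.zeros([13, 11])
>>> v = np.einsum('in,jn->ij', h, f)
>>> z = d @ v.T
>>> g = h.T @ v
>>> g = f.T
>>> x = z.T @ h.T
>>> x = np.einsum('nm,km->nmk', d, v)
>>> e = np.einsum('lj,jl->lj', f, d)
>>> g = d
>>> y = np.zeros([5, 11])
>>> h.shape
(5, 11)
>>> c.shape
(13, 11)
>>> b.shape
(11, 11)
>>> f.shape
(19, 11)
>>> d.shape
(11, 19)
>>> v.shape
(5, 19)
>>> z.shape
(11, 5)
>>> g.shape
(11, 19)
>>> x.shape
(11, 19, 5)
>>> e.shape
(19, 11)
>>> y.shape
(5, 11)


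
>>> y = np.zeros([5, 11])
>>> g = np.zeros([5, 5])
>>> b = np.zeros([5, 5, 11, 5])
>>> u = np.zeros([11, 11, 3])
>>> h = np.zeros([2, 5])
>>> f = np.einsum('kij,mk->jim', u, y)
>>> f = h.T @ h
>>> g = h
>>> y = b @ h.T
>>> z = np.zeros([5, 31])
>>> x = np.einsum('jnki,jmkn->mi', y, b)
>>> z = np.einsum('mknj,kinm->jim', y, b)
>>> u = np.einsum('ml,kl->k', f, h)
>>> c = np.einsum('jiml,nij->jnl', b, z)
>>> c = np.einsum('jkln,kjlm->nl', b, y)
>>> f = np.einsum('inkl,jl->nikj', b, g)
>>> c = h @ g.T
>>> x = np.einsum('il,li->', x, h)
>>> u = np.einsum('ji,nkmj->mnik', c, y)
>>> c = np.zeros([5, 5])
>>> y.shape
(5, 5, 11, 2)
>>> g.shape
(2, 5)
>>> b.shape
(5, 5, 11, 5)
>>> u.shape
(11, 5, 2, 5)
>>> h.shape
(2, 5)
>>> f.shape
(5, 5, 11, 2)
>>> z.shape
(2, 5, 5)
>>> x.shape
()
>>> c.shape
(5, 5)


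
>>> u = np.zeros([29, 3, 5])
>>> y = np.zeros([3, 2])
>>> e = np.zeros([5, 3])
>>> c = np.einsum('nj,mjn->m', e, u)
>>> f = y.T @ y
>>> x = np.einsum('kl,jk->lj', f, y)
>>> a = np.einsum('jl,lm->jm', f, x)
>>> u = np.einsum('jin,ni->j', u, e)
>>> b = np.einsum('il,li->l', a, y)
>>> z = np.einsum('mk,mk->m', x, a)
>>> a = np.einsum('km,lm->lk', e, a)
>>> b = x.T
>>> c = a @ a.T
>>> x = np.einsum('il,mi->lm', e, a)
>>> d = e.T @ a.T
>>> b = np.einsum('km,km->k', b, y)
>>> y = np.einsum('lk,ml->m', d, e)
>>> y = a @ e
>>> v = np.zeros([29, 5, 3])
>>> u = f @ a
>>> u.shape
(2, 5)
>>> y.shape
(2, 3)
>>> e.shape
(5, 3)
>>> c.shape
(2, 2)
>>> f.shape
(2, 2)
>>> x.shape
(3, 2)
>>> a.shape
(2, 5)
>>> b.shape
(3,)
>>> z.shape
(2,)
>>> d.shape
(3, 2)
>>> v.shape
(29, 5, 3)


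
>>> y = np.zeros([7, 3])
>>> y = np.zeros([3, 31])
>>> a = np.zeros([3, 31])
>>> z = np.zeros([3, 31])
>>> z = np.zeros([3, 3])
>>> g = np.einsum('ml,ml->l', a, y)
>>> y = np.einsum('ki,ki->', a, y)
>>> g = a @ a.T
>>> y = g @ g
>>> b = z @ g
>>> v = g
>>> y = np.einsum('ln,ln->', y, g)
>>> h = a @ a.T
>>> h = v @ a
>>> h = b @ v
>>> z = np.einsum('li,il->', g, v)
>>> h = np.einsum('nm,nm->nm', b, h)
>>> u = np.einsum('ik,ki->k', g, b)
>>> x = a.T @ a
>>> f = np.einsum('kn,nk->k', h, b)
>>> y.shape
()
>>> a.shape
(3, 31)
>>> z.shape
()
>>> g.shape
(3, 3)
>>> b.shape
(3, 3)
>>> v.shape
(3, 3)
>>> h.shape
(3, 3)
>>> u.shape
(3,)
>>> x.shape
(31, 31)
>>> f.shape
(3,)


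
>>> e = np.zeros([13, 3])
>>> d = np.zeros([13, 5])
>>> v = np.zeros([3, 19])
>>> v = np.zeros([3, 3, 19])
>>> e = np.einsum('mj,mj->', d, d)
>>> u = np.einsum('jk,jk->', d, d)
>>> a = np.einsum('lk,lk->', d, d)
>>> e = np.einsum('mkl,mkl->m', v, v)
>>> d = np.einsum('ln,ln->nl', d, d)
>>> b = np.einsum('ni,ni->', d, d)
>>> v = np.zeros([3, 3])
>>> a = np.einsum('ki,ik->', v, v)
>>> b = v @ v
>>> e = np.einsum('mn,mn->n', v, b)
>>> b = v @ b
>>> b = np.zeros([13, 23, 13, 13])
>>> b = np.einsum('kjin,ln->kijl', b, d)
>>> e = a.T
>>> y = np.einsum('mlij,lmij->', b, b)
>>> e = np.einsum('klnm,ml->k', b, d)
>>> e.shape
(13,)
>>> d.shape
(5, 13)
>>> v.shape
(3, 3)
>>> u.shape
()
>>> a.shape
()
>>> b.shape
(13, 13, 23, 5)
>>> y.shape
()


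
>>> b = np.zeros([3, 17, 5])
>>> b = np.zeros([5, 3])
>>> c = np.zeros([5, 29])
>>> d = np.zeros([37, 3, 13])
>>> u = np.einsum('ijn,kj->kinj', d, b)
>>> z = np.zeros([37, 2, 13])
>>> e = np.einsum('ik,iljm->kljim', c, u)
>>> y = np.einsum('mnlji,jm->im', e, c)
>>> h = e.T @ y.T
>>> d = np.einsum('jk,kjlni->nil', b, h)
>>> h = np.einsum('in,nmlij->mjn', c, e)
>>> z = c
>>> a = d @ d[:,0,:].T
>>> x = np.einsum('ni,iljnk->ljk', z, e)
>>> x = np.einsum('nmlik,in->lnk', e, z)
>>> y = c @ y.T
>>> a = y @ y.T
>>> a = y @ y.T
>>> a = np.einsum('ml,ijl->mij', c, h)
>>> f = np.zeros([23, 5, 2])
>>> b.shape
(5, 3)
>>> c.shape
(5, 29)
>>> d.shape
(37, 3, 13)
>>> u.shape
(5, 37, 13, 3)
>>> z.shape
(5, 29)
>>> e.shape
(29, 37, 13, 5, 3)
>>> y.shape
(5, 3)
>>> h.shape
(37, 3, 29)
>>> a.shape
(5, 37, 3)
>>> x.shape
(13, 29, 3)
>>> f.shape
(23, 5, 2)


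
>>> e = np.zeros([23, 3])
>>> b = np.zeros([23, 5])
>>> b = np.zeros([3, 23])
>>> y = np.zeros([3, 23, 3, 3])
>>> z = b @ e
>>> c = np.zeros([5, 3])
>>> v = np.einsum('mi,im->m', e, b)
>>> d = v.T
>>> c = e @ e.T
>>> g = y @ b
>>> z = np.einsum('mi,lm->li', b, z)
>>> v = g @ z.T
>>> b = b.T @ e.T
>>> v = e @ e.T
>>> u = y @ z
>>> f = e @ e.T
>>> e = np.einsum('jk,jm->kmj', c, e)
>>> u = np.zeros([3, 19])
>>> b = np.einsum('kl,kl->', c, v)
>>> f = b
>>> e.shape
(23, 3, 23)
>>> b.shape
()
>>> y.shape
(3, 23, 3, 3)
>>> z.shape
(3, 23)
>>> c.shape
(23, 23)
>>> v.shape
(23, 23)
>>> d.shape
(23,)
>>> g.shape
(3, 23, 3, 23)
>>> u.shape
(3, 19)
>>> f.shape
()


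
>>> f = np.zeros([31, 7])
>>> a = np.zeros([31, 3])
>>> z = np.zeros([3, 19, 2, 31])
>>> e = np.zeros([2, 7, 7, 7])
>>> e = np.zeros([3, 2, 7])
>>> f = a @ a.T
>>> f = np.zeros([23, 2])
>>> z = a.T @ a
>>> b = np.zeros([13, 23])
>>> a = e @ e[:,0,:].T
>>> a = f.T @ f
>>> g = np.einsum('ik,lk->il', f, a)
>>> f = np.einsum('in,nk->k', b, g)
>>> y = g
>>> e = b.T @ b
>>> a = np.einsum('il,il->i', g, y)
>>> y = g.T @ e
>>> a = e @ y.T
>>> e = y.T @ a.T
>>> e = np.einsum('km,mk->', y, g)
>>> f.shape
(2,)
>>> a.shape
(23, 2)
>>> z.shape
(3, 3)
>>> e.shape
()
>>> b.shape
(13, 23)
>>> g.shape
(23, 2)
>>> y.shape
(2, 23)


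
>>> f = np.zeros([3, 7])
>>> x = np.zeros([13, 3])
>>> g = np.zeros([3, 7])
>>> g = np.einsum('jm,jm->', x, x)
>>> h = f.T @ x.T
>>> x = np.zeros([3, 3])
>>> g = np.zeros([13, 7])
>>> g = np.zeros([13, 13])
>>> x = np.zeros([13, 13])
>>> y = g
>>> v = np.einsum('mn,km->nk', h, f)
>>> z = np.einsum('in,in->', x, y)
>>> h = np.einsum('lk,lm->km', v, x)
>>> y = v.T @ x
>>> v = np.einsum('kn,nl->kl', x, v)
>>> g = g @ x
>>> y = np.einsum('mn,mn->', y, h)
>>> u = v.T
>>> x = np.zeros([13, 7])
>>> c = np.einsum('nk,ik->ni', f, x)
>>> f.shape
(3, 7)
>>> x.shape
(13, 7)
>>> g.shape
(13, 13)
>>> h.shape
(3, 13)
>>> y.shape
()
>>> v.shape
(13, 3)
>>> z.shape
()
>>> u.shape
(3, 13)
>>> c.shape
(3, 13)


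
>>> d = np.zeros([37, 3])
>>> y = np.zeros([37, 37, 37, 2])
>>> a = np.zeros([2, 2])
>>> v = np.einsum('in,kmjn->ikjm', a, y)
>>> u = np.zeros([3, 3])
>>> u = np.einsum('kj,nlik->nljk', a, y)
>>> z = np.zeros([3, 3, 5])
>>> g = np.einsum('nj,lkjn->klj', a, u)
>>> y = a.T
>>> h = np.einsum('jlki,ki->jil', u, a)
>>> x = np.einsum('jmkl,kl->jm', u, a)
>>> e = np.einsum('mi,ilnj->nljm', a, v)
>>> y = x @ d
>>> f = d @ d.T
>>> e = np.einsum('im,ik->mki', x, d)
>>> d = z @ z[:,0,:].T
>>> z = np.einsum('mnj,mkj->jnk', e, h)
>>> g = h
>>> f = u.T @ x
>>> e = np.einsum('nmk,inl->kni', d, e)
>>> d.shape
(3, 3, 3)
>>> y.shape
(37, 3)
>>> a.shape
(2, 2)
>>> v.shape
(2, 37, 37, 37)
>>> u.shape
(37, 37, 2, 2)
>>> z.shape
(37, 3, 2)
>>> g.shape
(37, 2, 37)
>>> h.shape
(37, 2, 37)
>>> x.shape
(37, 37)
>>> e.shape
(3, 3, 37)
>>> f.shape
(2, 2, 37, 37)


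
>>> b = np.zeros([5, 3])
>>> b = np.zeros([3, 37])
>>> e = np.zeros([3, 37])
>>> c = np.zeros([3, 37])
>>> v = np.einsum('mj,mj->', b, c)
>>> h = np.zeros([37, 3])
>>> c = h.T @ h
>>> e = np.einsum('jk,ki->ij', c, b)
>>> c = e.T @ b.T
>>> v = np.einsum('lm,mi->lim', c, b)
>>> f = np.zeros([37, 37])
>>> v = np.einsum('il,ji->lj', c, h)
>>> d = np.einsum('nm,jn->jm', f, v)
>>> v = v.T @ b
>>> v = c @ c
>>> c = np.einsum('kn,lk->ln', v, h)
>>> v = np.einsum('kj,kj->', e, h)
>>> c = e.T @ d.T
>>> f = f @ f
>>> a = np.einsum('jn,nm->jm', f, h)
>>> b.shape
(3, 37)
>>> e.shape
(37, 3)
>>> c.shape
(3, 3)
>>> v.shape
()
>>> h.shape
(37, 3)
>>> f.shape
(37, 37)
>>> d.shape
(3, 37)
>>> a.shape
(37, 3)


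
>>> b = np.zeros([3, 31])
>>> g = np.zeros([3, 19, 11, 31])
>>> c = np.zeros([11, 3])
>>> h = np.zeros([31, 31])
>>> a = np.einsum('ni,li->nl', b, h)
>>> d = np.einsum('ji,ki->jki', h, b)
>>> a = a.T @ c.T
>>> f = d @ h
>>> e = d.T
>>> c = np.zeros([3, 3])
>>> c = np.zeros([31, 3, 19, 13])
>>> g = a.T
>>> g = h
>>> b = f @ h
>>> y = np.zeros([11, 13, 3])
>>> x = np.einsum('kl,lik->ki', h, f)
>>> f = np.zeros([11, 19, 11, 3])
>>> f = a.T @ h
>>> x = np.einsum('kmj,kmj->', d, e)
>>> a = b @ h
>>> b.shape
(31, 3, 31)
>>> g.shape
(31, 31)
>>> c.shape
(31, 3, 19, 13)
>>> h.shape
(31, 31)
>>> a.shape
(31, 3, 31)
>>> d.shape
(31, 3, 31)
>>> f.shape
(11, 31)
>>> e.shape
(31, 3, 31)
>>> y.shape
(11, 13, 3)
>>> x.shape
()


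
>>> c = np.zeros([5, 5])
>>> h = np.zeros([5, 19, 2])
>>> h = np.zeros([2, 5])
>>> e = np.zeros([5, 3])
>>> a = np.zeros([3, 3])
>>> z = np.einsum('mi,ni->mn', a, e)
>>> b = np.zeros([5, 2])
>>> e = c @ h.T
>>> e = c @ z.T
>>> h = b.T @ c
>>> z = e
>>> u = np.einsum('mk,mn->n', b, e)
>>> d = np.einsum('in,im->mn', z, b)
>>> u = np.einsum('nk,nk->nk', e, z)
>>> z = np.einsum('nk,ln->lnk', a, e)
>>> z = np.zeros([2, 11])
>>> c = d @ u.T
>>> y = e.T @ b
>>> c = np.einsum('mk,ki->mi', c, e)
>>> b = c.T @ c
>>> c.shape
(2, 3)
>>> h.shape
(2, 5)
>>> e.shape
(5, 3)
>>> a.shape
(3, 3)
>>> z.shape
(2, 11)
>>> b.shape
(3, 3)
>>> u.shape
(5, 3)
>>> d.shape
(2, 3)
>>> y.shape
(3, 2)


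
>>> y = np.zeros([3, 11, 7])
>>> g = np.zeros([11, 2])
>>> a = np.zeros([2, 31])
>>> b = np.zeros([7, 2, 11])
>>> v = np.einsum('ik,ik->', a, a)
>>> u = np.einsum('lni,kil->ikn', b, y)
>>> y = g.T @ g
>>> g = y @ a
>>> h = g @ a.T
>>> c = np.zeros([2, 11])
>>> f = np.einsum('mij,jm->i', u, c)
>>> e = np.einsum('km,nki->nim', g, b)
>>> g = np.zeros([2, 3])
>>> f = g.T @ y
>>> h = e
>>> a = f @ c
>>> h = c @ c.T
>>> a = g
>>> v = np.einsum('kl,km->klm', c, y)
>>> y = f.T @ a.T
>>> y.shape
(2, 2)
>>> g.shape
(2, 3)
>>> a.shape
(2, 3)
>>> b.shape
(7, 2, 11)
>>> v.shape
(2, 11, 2)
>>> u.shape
(11, 3, 2)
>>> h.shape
(2, 2)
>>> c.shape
(2, 11)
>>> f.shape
(3, 2)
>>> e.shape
(7, 11, 31)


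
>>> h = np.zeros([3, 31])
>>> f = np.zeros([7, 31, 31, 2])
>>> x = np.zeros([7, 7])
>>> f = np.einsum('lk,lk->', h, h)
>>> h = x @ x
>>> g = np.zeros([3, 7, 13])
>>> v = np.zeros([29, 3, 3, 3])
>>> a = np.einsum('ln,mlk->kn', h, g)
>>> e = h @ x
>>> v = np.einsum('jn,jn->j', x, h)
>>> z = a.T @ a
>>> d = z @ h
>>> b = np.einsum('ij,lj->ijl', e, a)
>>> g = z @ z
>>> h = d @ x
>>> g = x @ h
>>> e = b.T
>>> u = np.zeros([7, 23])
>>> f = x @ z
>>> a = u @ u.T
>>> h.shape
(7, 7)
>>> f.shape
(7, 7)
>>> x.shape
(7, 7)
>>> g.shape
(7, 7)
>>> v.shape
(7,)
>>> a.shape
(7, 7)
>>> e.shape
(13, 7, 7)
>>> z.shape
(7, 7)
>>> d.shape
(7, 7)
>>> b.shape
(7, 7, 13)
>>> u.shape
(7, 23)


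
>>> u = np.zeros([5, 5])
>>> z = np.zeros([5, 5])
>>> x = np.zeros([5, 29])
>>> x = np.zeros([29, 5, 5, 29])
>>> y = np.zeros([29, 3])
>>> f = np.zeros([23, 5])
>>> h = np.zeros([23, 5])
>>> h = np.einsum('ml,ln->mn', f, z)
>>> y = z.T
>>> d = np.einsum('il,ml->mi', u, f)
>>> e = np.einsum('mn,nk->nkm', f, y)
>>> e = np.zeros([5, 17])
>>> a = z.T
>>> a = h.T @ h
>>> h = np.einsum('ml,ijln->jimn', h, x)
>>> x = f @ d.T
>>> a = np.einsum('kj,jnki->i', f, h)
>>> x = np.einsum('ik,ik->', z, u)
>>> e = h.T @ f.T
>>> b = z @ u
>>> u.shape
(5, 5)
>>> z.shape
(5, 5)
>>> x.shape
()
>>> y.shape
(5, 5)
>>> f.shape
(23, 5)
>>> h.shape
(5, 29, 23, 29)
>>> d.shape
(23, 5)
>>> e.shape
(29, 23, 29, 23)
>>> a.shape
(29,)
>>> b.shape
(5, 5)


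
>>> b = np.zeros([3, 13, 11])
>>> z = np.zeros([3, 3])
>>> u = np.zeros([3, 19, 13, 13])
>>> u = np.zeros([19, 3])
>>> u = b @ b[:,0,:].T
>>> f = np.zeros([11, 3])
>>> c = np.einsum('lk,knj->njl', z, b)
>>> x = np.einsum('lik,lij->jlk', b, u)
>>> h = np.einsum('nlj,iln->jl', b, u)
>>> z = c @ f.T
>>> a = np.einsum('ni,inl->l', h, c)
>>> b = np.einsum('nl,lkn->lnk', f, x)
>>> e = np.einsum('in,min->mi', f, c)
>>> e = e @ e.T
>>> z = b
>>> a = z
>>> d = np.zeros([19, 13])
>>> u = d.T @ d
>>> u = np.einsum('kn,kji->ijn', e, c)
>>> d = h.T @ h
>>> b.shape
(3, 11, 3)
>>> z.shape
(3, 11, 3)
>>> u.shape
(3, 11, 13)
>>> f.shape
(11, 3)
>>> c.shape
(13, 11, 3)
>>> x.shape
(3, 3, 11)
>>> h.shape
(11, 13)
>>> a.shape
(3, 11, 3)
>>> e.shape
(13, 13)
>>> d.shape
(13, 13)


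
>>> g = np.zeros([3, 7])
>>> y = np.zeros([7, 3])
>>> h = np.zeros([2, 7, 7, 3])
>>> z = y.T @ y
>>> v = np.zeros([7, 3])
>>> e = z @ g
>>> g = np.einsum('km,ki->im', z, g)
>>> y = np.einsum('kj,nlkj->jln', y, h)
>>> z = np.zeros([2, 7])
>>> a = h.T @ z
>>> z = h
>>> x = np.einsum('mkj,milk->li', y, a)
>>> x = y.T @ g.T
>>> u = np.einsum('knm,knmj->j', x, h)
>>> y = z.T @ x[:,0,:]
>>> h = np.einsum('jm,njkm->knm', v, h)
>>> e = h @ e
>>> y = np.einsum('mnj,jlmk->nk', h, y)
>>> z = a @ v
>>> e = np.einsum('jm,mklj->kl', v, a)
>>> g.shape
(7, 3)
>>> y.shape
(2, 7)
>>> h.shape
(7, 2, 3)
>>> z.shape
(3, 7, 7, 3)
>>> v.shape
(7, 3)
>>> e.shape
(7, 7)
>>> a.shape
(3, 7, 7, 7)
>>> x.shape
(2, 7, 7)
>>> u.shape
(3,)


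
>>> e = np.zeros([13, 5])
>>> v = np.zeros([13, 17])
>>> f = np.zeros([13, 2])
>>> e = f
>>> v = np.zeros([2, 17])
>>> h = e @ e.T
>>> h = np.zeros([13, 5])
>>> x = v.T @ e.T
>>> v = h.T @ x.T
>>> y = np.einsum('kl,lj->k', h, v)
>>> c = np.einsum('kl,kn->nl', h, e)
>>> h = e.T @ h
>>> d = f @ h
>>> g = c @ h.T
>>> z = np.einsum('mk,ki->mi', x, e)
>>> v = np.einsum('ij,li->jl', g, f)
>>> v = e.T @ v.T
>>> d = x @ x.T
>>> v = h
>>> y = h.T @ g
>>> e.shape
(13, 2)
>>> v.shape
(2, 5)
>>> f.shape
(13, 2)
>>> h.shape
(2, 5)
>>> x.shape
(17, 13)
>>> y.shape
(5, 2)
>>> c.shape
(2, 5)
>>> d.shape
(17, 17)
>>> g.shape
(2, 2)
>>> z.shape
(17, 2)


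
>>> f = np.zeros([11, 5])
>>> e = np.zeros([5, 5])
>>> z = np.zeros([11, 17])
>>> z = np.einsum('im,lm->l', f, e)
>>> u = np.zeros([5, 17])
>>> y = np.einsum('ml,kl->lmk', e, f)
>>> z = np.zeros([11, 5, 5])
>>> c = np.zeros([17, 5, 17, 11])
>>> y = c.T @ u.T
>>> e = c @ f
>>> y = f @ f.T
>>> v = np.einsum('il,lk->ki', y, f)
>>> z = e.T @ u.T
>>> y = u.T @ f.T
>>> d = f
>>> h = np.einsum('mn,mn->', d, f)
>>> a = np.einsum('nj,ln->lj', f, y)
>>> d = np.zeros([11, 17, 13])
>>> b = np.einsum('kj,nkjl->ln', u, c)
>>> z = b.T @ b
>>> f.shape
(11, 5)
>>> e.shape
(17, 5, 17, 5)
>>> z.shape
(17, 17)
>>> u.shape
(5, 17)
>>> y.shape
(17, 11)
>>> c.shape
(17, 5, 17, 11)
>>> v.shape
(5, 11)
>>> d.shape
(11, 17, 13)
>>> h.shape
()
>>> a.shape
(17, 5)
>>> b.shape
(11, 17)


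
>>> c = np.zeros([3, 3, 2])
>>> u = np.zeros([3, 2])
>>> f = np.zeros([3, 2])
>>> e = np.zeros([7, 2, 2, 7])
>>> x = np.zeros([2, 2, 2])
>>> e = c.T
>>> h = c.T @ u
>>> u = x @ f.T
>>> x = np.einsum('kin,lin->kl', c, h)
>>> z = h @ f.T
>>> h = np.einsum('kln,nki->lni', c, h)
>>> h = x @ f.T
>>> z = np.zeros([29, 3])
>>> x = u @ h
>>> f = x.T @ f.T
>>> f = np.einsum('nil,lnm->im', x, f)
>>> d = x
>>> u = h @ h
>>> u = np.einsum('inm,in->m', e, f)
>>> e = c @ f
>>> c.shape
(3, 3, 2)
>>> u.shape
(3,)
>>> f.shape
(2, 3)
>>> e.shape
(3, 3, 3)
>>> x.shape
(2, 2, 3)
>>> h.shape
(3, 3)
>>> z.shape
(29, 3)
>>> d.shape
(2, 2, 3)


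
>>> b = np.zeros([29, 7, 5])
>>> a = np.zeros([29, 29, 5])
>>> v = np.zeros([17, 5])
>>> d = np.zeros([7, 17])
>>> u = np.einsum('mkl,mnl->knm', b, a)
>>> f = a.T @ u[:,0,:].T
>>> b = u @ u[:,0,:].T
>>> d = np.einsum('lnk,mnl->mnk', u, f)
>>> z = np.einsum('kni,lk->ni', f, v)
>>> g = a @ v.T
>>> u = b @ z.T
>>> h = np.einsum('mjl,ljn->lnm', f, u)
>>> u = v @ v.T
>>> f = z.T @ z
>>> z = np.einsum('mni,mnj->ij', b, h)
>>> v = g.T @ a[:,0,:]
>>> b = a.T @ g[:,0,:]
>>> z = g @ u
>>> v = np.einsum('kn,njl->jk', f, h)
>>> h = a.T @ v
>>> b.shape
(5, 29, 17)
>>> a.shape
(29, 29, 5)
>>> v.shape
(29, 7)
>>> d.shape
(5, 29, 29)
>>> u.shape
(17, 17)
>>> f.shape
(7, 7)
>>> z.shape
(29, 29, 17)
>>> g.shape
(29, 29, 17)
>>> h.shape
(5, 29, 7)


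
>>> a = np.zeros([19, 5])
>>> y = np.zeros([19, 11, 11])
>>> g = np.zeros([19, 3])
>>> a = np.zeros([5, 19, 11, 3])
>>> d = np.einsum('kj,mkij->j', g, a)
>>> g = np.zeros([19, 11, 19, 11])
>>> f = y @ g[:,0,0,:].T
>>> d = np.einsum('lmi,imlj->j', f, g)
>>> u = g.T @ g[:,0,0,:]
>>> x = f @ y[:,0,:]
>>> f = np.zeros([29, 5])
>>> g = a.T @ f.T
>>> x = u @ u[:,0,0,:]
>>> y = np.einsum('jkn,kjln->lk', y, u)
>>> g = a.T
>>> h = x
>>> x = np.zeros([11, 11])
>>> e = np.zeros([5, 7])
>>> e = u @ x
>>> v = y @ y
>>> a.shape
(5, 19, 11, 3)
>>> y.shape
(11, 11)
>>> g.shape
(3, 11, 19, 5)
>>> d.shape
(11,)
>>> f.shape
(29, 5)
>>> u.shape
(11, 19, 11, 11)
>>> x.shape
(11, 11)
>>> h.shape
(11, 19, 11, 11)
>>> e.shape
(11, 19, 11, 11)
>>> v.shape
(11, 11)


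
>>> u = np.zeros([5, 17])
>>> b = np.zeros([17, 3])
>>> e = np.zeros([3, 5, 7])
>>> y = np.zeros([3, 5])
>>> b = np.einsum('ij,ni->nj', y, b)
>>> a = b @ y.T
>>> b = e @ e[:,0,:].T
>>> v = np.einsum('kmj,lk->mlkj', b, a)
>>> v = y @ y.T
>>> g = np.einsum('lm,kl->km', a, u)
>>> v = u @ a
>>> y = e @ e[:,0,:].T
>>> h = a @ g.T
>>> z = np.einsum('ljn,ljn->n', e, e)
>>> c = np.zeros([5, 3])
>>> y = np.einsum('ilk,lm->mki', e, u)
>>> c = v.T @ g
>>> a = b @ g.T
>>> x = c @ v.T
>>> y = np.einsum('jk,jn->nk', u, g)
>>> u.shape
(5, 17)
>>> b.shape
(3, 5, 3)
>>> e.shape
(3, 5, 7)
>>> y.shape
(3, 17)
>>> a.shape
(3, 5, 5)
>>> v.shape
(5, 3)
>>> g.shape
(5, 3)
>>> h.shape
(17, 5)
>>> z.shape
(7,)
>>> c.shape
(3, 3)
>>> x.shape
(3, 5)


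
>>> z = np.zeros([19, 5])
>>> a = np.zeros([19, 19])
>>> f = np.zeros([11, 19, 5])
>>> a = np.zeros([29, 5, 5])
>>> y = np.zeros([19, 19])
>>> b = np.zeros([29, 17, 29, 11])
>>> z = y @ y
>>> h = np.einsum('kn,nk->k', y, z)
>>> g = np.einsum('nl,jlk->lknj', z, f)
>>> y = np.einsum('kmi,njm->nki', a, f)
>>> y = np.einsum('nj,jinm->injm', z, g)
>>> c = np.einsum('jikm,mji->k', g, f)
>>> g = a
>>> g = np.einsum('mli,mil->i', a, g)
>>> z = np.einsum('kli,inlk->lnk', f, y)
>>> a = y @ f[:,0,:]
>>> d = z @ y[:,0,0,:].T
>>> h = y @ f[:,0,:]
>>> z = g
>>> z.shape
(5,)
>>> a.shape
(5, 19, 19, 5)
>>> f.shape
(11, 19, 5)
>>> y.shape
(5, 19, 19, 11)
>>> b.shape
(29, 17, 29, 11)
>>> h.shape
(5, 19, 19, 5)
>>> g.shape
(5,)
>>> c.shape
(19,)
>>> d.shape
(19, 19, 5)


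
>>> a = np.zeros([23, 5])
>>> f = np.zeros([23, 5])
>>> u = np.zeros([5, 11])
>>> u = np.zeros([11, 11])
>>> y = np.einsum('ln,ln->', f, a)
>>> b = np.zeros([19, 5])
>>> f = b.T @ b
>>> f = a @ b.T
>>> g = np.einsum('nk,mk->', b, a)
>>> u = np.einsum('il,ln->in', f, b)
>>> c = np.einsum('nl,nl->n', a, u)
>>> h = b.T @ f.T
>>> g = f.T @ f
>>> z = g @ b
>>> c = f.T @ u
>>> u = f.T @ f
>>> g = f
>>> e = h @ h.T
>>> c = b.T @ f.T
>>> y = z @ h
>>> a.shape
(23, 5)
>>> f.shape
(23, 19)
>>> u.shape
(19, 19)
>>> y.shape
(19, 23)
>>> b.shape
(19, 5)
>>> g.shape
(23, 19)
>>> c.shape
(5, 23)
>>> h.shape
(5, 23)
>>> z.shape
(19, 5)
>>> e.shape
(5, 5)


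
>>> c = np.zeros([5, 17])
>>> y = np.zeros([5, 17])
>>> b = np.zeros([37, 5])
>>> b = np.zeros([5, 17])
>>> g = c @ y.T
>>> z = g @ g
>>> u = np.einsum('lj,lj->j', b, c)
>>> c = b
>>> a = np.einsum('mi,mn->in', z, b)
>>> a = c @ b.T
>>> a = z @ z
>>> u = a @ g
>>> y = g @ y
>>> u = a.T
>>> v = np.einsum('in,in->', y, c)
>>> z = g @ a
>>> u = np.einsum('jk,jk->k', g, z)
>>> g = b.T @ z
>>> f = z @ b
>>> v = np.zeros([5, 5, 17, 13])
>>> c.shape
(5, 17)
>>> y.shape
(5, 17)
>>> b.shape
(5, 17)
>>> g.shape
(17, 5)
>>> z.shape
(5, 5)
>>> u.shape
(5,)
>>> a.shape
(5, 5)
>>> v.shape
(5, 5, 17, 13)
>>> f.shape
(5, 17)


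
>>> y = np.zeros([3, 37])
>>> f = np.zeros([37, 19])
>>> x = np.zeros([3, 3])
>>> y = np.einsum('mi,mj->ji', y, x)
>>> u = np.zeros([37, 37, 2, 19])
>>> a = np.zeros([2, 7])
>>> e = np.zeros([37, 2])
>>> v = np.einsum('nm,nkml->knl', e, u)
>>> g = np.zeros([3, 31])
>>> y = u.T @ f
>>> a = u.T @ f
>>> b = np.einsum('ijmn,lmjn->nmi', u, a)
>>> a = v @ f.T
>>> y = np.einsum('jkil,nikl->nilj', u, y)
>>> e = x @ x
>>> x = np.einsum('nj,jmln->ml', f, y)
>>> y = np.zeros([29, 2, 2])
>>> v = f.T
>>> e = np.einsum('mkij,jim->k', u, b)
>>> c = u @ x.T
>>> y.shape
(29, 2, 2)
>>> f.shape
(37, 19)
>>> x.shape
(2, 19)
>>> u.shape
(37, 37, 2, 19)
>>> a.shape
(37, 37, 37)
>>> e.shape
(37,)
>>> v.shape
(19, 37)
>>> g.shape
(3, 31)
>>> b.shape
(19, 2, 37)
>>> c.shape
(37, 37, 2, 2)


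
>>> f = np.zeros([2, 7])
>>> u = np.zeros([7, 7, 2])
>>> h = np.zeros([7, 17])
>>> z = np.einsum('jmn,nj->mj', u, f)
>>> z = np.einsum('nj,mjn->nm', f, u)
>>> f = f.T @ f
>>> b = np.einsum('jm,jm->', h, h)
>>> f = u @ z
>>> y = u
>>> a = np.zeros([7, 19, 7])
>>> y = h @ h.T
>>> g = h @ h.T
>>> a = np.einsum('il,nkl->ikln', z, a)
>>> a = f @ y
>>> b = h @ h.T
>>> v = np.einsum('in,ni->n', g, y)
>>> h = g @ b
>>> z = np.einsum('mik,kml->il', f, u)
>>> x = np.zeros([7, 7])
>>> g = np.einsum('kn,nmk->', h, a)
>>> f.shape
(7, 7, 7)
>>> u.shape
(7, 7, 2)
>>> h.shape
(7, 7)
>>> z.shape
(7, 2)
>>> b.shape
(7, 7)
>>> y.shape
(7, 7)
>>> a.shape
(7, 7, 7)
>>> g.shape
()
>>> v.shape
(7,)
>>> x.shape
(7, 7)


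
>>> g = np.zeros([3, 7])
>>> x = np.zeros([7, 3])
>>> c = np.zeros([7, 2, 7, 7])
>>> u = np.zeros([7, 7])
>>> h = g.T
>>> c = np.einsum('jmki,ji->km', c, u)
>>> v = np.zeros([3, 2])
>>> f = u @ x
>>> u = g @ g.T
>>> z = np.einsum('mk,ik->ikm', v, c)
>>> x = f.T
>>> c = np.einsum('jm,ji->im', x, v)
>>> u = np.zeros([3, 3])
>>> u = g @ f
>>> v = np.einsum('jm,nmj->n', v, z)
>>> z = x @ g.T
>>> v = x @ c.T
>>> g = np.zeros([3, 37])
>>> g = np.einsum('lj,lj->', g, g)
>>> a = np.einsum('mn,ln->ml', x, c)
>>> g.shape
()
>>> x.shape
(3, 7)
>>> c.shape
(2, 7)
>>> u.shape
(3, 3)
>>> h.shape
(7, 3)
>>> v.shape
(3, 2)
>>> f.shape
(7, 3)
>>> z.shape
(3, 3)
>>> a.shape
(3, 2)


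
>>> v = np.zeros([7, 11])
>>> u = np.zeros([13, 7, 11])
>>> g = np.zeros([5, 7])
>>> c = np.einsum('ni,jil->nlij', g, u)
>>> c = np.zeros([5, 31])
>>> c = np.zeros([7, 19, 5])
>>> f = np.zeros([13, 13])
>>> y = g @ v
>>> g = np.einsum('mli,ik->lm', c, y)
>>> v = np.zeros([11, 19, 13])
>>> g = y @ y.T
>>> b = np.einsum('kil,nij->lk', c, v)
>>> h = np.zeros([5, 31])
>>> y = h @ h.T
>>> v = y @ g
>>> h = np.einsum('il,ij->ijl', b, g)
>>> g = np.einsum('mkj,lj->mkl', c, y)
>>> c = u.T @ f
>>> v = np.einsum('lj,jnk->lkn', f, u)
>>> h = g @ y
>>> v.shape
(13, 11, 7)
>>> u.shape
(13, 7, 11)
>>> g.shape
(7, 19, 5)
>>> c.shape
(11, 7, 13)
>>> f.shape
(13, 13)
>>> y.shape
(5, 5)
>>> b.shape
(5, 7)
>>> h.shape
(7, 19, 5)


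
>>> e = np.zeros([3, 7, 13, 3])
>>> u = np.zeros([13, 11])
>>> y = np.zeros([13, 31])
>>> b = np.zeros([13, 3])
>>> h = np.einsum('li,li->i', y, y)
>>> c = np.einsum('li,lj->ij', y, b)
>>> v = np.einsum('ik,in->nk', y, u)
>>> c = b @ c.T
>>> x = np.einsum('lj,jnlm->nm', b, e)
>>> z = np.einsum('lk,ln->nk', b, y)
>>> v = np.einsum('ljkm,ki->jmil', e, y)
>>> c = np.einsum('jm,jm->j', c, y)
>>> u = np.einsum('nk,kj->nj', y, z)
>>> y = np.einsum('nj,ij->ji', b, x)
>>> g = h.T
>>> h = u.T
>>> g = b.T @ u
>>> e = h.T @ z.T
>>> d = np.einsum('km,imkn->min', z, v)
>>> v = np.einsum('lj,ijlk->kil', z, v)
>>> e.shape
(13, 31)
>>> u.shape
(13, 3)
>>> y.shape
(3, 7)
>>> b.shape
(13, 3)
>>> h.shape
(3, 13)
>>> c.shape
(13,)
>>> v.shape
(3, 7, 31)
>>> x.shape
(7, 3)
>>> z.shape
(31, 3)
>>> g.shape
(3, 3)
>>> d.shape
(3, 7, 3)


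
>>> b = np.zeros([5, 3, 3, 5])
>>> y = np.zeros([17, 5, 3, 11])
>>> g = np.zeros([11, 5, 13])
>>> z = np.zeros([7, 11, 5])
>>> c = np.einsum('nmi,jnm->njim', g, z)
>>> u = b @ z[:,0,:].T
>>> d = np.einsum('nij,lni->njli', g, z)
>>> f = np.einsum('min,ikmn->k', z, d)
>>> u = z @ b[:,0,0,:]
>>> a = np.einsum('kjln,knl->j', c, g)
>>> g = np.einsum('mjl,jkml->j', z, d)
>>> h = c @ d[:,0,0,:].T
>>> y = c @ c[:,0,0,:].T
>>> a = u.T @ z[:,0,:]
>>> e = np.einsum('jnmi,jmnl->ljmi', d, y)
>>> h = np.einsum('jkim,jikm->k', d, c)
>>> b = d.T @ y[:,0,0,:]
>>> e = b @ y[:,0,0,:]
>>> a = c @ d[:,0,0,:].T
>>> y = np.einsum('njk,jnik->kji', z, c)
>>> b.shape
(5, 7, 13, 11)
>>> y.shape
(5, 11, 13)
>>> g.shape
(11,)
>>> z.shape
(7, 11, 5)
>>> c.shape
(11, 7, 13, 5)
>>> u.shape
(7, 11, 5)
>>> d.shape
(11, 13, 7, 5)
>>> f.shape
(13,)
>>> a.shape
(11, 7, 13, 11)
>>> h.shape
(13,)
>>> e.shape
(5, 7, 13, 11)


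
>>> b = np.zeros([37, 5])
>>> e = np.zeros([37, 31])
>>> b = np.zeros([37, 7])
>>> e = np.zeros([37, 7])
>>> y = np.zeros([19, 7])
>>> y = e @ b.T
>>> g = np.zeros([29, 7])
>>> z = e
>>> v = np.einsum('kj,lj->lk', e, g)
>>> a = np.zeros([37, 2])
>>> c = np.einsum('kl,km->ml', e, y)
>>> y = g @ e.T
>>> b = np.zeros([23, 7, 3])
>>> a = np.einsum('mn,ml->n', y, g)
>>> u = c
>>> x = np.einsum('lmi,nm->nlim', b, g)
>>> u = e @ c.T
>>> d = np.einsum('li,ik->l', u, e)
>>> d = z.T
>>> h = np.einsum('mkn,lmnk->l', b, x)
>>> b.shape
(23, 7, 3)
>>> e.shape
(37, 7)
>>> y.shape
(29, 37)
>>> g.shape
(29, 7)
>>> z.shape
(37, 7)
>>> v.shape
(29, 37)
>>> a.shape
(37,)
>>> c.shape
(37, 7)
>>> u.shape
(37, 37)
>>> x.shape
(29, 23, 3, 7)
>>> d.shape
(7, 37)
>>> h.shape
(29,)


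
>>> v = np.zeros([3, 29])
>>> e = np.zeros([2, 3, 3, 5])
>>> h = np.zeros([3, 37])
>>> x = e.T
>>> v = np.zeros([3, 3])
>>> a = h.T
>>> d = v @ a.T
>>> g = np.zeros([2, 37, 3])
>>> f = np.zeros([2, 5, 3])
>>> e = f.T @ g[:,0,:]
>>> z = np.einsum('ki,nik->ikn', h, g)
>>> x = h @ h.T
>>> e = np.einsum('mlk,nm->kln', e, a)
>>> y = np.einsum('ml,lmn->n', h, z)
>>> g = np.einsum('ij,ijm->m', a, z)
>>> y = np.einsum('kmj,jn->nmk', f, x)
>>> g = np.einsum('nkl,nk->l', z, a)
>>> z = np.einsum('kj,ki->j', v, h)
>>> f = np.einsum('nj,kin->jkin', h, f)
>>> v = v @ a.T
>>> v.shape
(3, 37)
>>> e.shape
(3, 5, 37)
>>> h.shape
(3, 37)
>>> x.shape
(3, 3)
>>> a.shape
(37, 3)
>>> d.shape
(3, 37)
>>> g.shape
(2,)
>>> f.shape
(37, 2, 5, 3)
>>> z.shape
(3,)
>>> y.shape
(3, 5, 2)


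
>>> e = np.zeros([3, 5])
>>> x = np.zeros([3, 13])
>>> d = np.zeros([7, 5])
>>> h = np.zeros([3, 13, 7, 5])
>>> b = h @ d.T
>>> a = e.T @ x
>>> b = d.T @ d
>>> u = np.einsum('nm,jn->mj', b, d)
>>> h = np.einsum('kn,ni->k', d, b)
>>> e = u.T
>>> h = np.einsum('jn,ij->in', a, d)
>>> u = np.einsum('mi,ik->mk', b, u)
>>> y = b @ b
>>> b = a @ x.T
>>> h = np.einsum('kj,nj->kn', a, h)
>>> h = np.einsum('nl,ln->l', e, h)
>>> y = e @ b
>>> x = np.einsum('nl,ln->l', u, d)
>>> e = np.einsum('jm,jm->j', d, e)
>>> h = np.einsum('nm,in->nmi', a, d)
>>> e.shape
(7,)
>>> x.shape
(7,)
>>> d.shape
(7, 5)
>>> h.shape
(5, 13, 7)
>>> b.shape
(5, 3)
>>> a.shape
(5, 13)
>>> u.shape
(5, 7)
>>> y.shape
(7, 3)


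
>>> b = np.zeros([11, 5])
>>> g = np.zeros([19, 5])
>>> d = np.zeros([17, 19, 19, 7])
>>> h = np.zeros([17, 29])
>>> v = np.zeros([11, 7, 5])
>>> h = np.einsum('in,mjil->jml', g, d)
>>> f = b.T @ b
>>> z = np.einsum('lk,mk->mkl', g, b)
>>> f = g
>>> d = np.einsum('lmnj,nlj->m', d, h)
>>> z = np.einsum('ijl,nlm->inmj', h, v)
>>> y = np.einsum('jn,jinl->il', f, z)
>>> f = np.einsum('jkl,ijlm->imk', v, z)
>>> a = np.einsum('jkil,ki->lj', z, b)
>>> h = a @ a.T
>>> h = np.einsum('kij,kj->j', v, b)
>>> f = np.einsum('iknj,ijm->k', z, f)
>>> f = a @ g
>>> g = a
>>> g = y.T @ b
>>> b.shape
(11, 5)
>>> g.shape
(17, 5)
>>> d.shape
(19,)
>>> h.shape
(5,)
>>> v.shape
(11, 7, 5)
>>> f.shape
(17, 5)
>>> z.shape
(19, 11, 5, 17)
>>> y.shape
(11, 17)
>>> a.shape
(17, 19)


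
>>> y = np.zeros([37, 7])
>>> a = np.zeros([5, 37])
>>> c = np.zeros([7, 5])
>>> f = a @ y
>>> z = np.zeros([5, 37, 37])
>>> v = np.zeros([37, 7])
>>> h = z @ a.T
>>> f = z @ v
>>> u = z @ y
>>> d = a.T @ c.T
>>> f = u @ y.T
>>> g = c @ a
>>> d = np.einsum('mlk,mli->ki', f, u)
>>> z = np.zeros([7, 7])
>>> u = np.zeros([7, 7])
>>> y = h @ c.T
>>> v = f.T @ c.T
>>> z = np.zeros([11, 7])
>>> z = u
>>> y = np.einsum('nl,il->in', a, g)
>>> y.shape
(7, 5)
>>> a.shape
(5, 37)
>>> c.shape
(7, 5)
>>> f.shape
(5, 37, 37)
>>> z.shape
(7, 7)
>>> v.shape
(37, 37, 7)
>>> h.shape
(5, 37, 5)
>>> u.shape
(7, 7)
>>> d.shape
(37, 7)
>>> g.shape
(7, 37)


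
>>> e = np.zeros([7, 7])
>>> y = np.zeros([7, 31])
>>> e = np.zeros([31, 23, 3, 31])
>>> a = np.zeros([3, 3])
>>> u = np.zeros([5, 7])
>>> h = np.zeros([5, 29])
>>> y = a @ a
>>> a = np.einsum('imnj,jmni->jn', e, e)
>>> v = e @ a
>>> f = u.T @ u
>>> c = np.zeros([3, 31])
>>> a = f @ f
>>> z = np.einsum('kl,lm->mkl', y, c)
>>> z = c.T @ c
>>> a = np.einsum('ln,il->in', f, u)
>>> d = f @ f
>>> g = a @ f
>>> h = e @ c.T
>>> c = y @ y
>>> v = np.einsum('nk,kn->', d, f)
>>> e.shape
(31, 23, 3, 31)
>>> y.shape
(3, 3)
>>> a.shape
(5, 7)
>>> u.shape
(5, 7)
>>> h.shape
(31, 23, 3, 3)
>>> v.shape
()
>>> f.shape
(7, 7)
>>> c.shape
(3, 3)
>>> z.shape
(31, 31)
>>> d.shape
(7, 7)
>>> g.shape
(5, 7)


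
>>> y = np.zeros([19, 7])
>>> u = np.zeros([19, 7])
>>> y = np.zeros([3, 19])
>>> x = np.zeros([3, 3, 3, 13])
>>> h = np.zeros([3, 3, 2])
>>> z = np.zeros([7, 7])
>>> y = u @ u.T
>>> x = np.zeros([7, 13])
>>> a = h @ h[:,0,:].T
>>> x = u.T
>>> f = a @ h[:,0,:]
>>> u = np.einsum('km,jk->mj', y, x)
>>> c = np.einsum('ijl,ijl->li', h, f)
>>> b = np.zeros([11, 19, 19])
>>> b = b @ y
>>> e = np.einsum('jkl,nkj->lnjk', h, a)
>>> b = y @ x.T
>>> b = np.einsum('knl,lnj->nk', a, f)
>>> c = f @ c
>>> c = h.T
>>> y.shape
(19, 19)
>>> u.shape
(19, 7)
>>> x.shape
(7, 19)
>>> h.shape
(3, 3, 2)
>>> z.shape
(7, 7)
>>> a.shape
(3, 3, 3)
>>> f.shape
(3, 3, 2)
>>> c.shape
(2, 3, 3)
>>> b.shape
(3, 3)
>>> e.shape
(2, 3, 3, 3)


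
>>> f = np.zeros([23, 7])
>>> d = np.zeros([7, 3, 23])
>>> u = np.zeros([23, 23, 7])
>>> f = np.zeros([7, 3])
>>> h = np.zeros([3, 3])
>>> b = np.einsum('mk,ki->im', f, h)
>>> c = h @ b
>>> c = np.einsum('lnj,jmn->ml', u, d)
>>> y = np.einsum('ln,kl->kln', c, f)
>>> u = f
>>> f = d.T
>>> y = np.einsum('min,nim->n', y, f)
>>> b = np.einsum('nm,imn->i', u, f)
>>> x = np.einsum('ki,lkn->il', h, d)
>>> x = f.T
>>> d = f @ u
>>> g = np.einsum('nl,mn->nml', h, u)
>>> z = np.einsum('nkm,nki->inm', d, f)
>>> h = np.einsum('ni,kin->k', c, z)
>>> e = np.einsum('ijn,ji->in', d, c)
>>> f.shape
(23, 3, 7)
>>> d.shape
(23, 3, 3)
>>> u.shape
(7, 3)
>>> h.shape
(7,)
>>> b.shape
(23,)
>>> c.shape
(3, 23)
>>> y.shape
(23,)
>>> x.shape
(7, 3, 23)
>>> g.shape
(3, 7, 3)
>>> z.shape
(7, 23, 3)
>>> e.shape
(23, 3)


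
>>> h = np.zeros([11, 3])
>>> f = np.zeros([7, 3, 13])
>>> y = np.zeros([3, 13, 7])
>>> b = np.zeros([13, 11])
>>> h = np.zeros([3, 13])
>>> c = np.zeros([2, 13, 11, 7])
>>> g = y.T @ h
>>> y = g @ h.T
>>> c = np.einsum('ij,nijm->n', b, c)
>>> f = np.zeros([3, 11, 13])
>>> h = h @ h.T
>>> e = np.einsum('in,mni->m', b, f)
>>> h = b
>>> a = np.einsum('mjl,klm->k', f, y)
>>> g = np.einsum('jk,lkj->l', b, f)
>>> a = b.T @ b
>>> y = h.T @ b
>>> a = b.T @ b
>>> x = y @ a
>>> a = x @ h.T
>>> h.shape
(13, 11)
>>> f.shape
(3, 11, 13)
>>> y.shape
(11, 11)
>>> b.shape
(13, 11)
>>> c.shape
(2,)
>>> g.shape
(3,)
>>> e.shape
(3,)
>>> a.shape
(11, 13)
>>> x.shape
(11, 11)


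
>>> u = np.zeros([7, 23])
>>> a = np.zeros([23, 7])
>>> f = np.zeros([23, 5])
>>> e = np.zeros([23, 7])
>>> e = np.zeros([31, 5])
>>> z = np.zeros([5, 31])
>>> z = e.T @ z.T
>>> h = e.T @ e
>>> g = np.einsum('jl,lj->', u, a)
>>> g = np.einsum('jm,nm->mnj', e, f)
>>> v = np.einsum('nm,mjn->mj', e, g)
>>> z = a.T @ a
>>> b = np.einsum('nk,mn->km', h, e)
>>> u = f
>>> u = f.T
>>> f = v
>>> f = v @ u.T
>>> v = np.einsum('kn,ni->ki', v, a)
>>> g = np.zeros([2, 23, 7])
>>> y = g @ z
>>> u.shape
(5, 23)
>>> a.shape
(23, 7)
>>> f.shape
(5, 5)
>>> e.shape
(31, 5)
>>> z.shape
(7, 7)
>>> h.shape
(5, 5)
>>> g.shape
(2, 23, 7)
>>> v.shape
(5, 7)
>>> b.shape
(5, 31)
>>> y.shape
(2, 23, 7)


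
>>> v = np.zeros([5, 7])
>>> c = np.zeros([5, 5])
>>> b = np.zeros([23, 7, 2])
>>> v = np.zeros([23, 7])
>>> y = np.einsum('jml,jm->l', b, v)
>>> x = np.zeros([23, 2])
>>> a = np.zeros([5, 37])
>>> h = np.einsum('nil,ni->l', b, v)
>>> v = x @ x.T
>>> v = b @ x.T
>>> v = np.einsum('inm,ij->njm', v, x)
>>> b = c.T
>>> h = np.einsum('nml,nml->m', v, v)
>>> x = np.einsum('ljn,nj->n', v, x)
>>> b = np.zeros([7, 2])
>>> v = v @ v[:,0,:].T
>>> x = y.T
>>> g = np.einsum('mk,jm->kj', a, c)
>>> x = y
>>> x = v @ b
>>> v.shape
(7, 2, 7)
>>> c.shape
(5, 5)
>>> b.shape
(7, 2)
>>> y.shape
(2,)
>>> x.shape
(7, 2, 2)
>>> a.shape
(5, 37)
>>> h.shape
(2,)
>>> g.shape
(37, 5)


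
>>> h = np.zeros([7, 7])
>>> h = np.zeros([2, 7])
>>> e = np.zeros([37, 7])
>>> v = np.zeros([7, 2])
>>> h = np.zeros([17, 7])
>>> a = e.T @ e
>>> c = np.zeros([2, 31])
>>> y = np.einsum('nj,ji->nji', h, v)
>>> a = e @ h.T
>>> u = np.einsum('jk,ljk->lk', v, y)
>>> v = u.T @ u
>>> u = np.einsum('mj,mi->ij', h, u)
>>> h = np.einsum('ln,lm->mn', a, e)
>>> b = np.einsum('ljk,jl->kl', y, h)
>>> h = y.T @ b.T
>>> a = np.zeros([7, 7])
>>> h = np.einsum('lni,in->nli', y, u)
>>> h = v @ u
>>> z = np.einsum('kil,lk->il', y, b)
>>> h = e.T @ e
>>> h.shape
(7, 7)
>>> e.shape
(37, 7)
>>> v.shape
(2, 2)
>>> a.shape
(7, 7)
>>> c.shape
(2, 31)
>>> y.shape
(17, 7, 2)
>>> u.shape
(2, 7)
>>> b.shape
(2, 17)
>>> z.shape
(7, 2)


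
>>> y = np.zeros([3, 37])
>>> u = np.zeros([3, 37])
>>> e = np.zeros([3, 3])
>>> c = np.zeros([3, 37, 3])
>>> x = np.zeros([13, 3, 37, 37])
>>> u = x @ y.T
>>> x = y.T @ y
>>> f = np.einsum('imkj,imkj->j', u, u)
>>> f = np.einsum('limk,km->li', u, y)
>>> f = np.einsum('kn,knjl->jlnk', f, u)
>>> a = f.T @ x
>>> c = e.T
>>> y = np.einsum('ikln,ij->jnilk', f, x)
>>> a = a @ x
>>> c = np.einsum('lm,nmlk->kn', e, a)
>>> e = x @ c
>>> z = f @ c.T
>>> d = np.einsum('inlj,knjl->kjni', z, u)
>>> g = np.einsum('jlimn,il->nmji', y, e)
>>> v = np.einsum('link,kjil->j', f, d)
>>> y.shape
(37, 13, 37, 3, 3)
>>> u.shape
(13, 3, 37, 3)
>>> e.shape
(37, 13)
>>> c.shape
(37, 13)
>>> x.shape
(37, 37)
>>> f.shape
(37, 3, 3, 13)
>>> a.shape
(13, 3, 3, 37)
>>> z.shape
(37, 3, 3, 37)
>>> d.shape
(13, 37, 3, 37)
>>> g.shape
(3, 3, 37, 37)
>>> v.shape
(37,)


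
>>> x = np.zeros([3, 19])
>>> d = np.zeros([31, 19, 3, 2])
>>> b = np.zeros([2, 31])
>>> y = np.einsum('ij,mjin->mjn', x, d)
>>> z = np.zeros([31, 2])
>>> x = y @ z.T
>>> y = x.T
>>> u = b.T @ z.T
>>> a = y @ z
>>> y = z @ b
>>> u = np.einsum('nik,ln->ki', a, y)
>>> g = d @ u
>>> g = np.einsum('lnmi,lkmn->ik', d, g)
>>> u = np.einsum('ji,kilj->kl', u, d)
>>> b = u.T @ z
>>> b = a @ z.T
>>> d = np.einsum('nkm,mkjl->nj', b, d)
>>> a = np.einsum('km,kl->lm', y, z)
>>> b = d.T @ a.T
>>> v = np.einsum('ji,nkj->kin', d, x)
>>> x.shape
(31, 19, 31)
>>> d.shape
(31, 3)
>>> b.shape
(3, 2)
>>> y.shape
(31, 31)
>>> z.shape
(31, 2)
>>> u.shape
(31, 3)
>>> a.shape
(2, 31)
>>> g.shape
(2, 19)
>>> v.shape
(19, 3, 31)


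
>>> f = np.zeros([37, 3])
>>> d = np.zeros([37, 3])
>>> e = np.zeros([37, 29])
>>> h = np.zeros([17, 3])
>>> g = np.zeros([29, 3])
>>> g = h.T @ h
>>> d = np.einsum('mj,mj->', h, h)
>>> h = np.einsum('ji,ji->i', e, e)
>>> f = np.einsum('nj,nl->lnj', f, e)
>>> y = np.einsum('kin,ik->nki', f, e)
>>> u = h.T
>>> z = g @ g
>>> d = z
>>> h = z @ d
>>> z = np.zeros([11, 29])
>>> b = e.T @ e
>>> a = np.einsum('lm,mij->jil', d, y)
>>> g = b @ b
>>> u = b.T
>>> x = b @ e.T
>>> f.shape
(29, 37, 3)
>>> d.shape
(3, 3)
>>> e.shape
(37, 29)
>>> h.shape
(3, 3)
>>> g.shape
(29, 29)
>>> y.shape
(3, 29, 37)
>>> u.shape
(29, 29)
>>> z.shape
(11, 29)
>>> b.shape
(29, 29)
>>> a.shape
(37, 29, 3)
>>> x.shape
(29, 37)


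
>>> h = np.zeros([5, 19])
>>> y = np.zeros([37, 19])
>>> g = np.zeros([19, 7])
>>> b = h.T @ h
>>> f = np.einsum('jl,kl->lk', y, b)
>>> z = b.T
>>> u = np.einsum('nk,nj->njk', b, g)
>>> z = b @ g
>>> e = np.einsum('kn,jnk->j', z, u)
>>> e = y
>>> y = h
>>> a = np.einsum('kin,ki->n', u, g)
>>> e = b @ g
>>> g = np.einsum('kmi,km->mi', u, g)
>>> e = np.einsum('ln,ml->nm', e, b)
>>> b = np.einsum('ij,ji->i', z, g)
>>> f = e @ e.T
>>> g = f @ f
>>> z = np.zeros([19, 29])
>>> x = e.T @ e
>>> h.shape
(5, 19)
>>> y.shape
(5, 19)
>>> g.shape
(7, 7)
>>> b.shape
(19,)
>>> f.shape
(7, 7)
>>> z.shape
(19, 29)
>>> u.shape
(19, 7, 19)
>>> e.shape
(7, 19)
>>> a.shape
(19,)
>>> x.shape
(19, 19)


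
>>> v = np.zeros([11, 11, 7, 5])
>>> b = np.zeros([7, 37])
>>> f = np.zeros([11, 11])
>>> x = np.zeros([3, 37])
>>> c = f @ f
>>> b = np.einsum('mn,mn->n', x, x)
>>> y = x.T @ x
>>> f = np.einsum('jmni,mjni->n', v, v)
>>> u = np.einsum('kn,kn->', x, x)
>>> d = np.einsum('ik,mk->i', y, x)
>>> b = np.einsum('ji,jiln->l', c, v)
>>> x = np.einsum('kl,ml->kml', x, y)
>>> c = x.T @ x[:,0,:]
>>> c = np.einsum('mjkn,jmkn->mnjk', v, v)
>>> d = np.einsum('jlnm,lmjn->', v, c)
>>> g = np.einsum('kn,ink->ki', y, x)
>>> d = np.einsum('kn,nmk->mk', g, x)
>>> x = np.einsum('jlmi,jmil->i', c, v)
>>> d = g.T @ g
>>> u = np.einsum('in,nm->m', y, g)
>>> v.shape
(11, 11, 7, 5)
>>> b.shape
(7,)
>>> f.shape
(7,)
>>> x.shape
(7,)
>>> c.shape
(11, 5, 11, 7)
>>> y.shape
(37, 37)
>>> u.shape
(3,)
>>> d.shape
(3, 3)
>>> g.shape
(37, 3)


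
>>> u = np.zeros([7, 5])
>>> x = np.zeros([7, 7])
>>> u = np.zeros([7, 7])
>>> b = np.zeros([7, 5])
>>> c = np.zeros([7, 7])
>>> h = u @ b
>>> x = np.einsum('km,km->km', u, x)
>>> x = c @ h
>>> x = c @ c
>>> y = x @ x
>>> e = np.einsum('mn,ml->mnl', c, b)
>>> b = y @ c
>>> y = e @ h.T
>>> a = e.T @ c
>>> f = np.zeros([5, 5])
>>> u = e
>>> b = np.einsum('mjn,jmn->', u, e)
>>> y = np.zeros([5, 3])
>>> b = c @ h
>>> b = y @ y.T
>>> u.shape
(7, 7, 5)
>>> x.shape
(7, 7)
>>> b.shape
(5, 5)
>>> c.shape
(7, 7)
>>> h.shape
(7, 5)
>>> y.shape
(5, 3)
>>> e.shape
(7, 7, 5)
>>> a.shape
(5, 7, 7)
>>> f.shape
(5, 5)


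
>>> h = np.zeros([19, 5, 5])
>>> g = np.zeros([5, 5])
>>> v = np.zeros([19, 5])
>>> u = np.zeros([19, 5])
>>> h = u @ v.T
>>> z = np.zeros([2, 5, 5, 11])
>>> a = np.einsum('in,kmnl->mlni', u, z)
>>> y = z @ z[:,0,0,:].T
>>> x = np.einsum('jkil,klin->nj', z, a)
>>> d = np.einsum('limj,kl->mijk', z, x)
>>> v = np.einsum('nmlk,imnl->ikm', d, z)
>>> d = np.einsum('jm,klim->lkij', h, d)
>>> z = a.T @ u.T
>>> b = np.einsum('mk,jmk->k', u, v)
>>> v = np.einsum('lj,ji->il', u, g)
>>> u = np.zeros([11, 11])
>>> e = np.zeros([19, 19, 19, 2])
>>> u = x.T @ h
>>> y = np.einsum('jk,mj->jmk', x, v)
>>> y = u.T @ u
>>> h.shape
(19, 19)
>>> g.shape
(5, 5)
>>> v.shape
(5, 19)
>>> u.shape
(2, 19)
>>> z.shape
(19, 5, 11, 19)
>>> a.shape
(5, 11, 5, 19)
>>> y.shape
(19, 19)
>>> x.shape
(19, 2)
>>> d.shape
(5, 5, 11, 19)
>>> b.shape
(5,)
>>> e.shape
(19, 19, 19, 2)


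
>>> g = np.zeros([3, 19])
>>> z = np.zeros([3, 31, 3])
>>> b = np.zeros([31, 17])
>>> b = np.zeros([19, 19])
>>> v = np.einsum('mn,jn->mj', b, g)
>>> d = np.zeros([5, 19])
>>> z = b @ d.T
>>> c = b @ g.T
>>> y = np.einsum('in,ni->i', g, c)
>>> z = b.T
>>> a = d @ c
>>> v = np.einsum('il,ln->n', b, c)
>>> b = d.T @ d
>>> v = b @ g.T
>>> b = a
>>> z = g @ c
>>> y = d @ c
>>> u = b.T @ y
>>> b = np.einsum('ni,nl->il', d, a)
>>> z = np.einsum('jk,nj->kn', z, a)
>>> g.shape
(3, 19)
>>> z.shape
(3, 5)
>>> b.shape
(19, 3)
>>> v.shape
(19, 3)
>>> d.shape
(5, 19)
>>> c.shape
(19, 3)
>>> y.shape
(5, 3)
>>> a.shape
(5, 3)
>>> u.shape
(3, 3)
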